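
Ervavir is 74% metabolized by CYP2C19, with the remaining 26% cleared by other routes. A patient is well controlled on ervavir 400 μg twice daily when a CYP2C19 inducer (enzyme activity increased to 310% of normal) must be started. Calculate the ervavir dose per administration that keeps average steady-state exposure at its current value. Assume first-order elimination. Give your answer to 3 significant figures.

The CYP2C19 pathway (74% of clearance) increases to 3.1× activity: 0.74 × 3.1 = 2.294.
Non-CYP routes (26%) are unchanged.
Relative clearance = 2.294 + 0.26 = 2.554.
Css,avg = (dose rate)/CL, so holding Css fixed requires dose ∝ CL: 400 × 2.554 = 1.02 × 10³ μg.

1.02 × 10³ μg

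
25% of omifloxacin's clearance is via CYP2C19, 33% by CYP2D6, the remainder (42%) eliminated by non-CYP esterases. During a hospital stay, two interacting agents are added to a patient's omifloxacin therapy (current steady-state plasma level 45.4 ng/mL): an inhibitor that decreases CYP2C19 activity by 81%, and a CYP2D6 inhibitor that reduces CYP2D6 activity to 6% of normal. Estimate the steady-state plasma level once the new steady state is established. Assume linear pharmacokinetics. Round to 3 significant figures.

The CYP2C19 pathway (25% of clearance) falls to 0.19× activity: 0.25 × 0.19 = 0.0475.
The CYP2D6 pathway (33% of clearance) drops to 0.06× activity: 0.33 × 0.06 = 0.0198.
Non-CYP routes (42%) are unchanged.
New clearance relative to baseline: 0.0475 + 0.0198 + 0.42 = 0.4873.
New steady-state plasma level = 45.4 / 0.4873 = 93.2 ng/mL (concentration scales inversely with clearance).

93.2 ng/mL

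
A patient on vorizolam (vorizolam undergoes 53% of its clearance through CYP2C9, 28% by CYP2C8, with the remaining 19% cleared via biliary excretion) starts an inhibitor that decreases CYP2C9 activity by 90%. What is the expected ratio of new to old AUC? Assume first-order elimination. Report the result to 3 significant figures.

The CYP2C9 pathway (53% of clearance) is reduced to 0.1× activity: 0.53 × 0.1 = 0.053.
CYP2C8 (28%) and the residual 19% are unaffected.
New clearance relative to baseline: 0.053 + 0.28 + 0.19 = 0.523.
Since AUC ∝ 1/CL, the ratio is 1 / 0.523 = 1.91.

1.91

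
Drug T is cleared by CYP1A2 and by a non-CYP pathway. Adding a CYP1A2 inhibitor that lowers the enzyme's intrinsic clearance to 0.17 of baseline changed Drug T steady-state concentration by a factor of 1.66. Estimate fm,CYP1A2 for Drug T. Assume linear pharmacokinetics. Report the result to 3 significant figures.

Let fm be the CYP1A2 fraction. New clearance relative to baseline = fm × 0.17 + (1 − fm).
Steady-state concentration ratio = 1 / (new CL fraction), so new CL fraction = 1 / 1.66 = 0.6024.
fm × 0.17 + 1 − fm = 0.6024  ⇒  fm × (0.17 − 1) = −0.3976  ⇒  fm = 0.479.

0.479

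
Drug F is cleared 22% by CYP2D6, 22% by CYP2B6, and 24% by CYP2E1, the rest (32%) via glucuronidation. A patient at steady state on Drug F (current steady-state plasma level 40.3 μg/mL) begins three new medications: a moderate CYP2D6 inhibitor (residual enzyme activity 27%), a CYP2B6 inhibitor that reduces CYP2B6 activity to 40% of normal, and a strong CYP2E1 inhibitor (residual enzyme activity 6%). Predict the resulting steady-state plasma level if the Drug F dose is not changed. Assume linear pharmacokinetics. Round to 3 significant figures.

The CYP2D6 pathway (22% of clearance) is reduced to 0.27× activity: 0.22 × 0.27 = 0.0594.
The CYP2B6 pathway (22% of clearance) drops to 0.4× activity: 0.22 × 0.4 = 0.088.
The CYP2E1 pathway (24% of clearance) falls to 0.06× activity: 0.24 × 0.06 = 0.0144.
Non-CYP routes (32%) are unchanged.
New clearance relative to baseline: 0.0594 + 0.088 + 0.0144 + 0.32 = 0.4818.
New steady-state plasma level = 40.3 / 0.4818 = 83.6 μg/mL (concentration scales inversely with clearance).

83.6 μg/mL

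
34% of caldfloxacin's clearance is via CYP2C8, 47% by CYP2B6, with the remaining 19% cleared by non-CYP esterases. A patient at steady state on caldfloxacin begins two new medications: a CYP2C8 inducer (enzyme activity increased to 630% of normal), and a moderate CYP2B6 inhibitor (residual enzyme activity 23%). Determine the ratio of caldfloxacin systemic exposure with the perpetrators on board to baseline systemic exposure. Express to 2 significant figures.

CYP2C8: 0.34 × 6.3 = 2.142
CYP2B6: 0.47 × 0.23 = 0.1081
Other: 0.19 (unchanged)
New clearance relative to baseline: 2.142 + 0.1081 + 0.19 = 2.4401.
Systemic exposure ∝ 1/CL: fold-change = 1 / 2.4401 = 0.41.

0.41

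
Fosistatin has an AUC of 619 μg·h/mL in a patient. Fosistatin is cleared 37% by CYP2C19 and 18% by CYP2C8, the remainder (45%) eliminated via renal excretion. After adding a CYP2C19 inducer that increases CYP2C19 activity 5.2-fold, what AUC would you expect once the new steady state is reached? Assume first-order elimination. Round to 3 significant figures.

The CYP2C19 pathway (37% of clearance) is boosted to 5.2× activity: 0.37 × 5.2 = 1.924.
CYP2C8 (18%) and the residual 45% are unaffected.
New clearance relative to baseline: 1.924 + 0.18 + 0.45 = 2.554.
AUC ∝ 1/CL, so new value = 619 / 2.554 = 242 μg·h/mL.

242 μg·h/mL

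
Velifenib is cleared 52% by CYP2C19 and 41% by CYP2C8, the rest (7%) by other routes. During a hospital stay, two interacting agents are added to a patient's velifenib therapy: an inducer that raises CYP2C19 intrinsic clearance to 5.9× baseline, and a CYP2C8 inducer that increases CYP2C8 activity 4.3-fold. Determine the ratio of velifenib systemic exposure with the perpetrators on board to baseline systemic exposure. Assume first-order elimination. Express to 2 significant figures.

0.20

The CYP2C19 pathway (52% of clearance) rises to 5.9× activity: 0.52 × 5.9 = 3.068.
The CYP2C8 pathway (41% of clearance) rises to 4.3× activity: 0.41 × 4.3 = 1.763.
Non-CYP routes (7%) are unchanged.
New clearance relative to baseline: 3.068 + 1.763 + 0.07 = 4.901.
Because systemic exposure varies inversely with clearance, the combined effect is 1 / 4.901 = 0.20.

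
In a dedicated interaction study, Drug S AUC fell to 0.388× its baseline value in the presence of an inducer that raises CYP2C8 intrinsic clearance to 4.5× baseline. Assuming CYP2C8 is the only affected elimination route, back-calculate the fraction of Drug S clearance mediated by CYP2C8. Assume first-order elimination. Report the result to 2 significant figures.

Write x for the fraction cleared via CYP2C8. The observed AUC change means clearance rose to 1/0.388 = 2.577 of baseline.
Only the CYP2C8 route changed, so 2.577 = x·4.5 + (1 − x), giving x = 0.45.

0.45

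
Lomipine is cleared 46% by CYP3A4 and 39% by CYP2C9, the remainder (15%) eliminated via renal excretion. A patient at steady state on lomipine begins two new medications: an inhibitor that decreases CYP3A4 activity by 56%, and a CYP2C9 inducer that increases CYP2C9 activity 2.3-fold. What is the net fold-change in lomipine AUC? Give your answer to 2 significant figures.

The CYP3A4 pathway (46% of clearance) falls to 0.44× activity: 0.46 × 0.44 = 0.2024.
The CYP2C9 pathway (39% of clearance) increases to 2.3× activity: 0.39 × 2.3 = 0.897.
The remaining 15% of clearance is unaffected.
Relative clearance = 0.2024 + 0.897 + 0.15 = 1.2494.
Because AUC varies inversely with clearance, the combined effect is 1 / 1.2494 = 0.80.

0.80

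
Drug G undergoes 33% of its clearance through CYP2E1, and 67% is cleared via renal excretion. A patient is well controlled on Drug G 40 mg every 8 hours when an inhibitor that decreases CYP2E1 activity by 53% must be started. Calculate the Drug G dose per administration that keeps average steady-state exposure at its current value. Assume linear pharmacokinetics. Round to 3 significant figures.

33.0 mg

CYP2E1: 0.33 × 0.47 = 0.1551
Other: 0.67 (unchanged)
CL_new/CL_old = 0.1551 + 0.67 = 0.8251.
Css,avg = (dose rate)/CL, so holding Css fixed requires dose ∝ CL: 40 × 0.8251 = 33.0 mg.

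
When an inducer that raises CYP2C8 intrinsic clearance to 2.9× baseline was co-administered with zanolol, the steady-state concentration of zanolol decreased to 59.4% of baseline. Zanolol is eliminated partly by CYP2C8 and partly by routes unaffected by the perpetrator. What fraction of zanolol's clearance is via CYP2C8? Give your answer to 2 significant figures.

0.36

Let x = fm,CYP2C8. Because steady-state concentration ∝ 1/CL, relative clearance rose to 1/0.594 = 1.684.
Setting x·2.9 + (1 − x) = 1.684 and solving: x = (1.684 − 1)/(2.9 − 1) = 0.36.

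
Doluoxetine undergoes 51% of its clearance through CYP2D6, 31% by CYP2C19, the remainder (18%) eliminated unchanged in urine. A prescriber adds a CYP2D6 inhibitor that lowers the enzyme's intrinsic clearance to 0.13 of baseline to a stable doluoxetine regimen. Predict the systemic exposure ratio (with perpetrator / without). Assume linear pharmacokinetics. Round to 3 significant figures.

1.80

CYP2D6: 0.51 × 0.13 = 0.0663
CYP2C19: 0.31 (unchanged)
Other: 0.18 (unchanged)
Relative clearance = 0.0663 + 0.31 + 0.18 = 0.5563.
Systemic exposure ratio = CL_old/CL_new = 1 / 0.5563 = 1.80.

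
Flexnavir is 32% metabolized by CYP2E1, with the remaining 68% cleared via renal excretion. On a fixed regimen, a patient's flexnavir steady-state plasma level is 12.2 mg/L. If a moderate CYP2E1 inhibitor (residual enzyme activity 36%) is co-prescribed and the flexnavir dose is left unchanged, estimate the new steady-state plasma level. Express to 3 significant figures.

15.3 mg/L

The CYP2E1 pathway (32% of clearance) drops to 0.36× activity: 0.32 × 0.36 = 0.1152.
Non-CYP routes (68%) are unchanged.
Relative clearance = 0.1152 + 0.68 = 0.7952.
New steady-state plasma level = baseline ÷ relative clearance = 12.2 / 0.7952 = 15.3 mg/L.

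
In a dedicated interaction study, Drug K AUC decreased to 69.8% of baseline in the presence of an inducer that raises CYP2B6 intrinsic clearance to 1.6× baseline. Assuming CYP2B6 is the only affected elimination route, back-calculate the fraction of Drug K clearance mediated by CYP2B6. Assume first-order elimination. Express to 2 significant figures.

0.72

Write x for the fraction cleared via CYP2B6. The observed AUC change means clearance rose to 1/0.698 = 1.433 of baseline.
Setting x·1.6 + (1 − x) = 1.433 and solving: x = (1.433 − 1)/(1.6 − 1) = 0.72.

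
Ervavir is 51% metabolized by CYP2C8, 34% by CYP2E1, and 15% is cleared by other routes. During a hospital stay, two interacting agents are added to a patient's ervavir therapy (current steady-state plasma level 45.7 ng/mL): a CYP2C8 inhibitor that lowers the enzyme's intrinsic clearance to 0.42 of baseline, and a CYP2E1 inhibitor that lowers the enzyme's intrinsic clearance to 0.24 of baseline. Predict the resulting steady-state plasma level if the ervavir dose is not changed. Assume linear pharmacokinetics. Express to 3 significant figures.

103 ng/mL

CYP2C8: 0.51 × 0.42 = 0.2142
CYP2E1: 0.34 × 0.24 = 0.0816
Other: 0.15 (unchanged)
CL_new/CL_old = 0.2142 + 0.0816 + 0.15 = 0.4458.
Dividing the baseline by the relative clearance: 45.7 / 0.4458 = 103 ng/mL.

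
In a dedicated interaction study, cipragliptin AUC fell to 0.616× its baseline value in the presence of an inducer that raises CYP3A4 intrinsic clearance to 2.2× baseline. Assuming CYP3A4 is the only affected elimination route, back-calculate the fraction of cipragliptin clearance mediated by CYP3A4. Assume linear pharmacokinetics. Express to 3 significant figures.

0.519

CL'/CL = 1 / 0.616 = 1.623
2.2·fm + (1 − fm) = 1.623
fm = (1.623 − 1) / (2.2 − 1) = 0.519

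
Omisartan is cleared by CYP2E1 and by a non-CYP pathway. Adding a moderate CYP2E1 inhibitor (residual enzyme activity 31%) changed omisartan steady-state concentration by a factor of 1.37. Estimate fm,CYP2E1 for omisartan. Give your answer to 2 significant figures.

0.39

Let fm be the CYP2E1 fraction. New clearance relative to baseline = fm × 0.31 + (1 − fm).
Steady-state concentration ratio = 1 / (new CL fraction), so new CL fraction = 1 / 1.37 = 0.7299.
fm × 0.31 + 1 − fm = 0.7299  ⇒  fm × (0.31 − 1) = −0.2701  ⇒  fm = 0.39.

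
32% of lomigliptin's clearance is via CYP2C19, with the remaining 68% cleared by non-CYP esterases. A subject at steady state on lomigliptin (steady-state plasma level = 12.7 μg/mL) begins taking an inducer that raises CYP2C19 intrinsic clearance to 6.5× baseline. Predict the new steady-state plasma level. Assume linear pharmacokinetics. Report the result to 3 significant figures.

CYP2C19: 0.32 × 6.5 = 2.08
Other: 0.68 (unchanged)
New clearance relative to baseline: 2.08 + 0.68 = 2.76.
Steady-state plasma level ∝ 1/CL, so new value = 12.7 / 2.76 = 4.60 μg/mL.

4.60 μg/mL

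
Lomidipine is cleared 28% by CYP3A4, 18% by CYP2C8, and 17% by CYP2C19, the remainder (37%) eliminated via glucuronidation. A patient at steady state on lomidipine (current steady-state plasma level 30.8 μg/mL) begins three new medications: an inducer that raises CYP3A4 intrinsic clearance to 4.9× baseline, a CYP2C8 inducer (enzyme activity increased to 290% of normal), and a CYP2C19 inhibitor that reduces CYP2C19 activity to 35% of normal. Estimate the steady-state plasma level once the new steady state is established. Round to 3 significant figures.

The CYP3A4 pathway (28% of clearance) rises to 4.9× activity: 0.28 × 4.9 = 1.372.
The CYP2C8 pathway (18% of clearance) is boosted to 2.9× activity: 0.18 × 2.9 = 0.522.
The CYP2C19 pathway (17% of clearance) is reduced to 0.35× activity: 0.17 × 0.35 = 0.0595.
Non-CYP routes (37%) are unchanged.
CL_new/CL_old = 1.372 + 0.522 + 0.0595 + 0.37 = 2.3235.
Steady-state plasma level ∝ 1/CL: new value = 30.8 / 2.3235 = 13.3 μg/mL.

13.3 μg/mL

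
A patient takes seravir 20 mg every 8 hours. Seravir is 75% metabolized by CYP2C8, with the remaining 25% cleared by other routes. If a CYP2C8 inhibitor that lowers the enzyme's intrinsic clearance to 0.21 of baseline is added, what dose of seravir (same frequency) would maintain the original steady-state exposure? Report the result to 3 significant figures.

CYP2C8: 0.75 × 0.21 = 0.1575
Other: 0.25 (unchanged)
Relative clearance = 0.1575 + 0.25 = 0.4075.
Css,avg = (dose rate)/CL, so holding Css fixed requires dose ∝ CL: 20 × 0.4075 = 8.15 mg.

8.15 mg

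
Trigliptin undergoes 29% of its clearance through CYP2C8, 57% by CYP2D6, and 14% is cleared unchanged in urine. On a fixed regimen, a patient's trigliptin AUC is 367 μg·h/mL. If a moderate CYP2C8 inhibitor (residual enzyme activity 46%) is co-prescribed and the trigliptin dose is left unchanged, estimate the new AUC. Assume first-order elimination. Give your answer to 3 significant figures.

435 μg·h/mL

The CYP2C8 pathway (29% of clearance) drops to 0.46× activity: 0.29 × 0.46 = 0.1334.
CYP2D6 (57%) and the residual 14% are unaffected.
New clearance relative to baseline: 0.1334 + 0.57 + 0.14 = 0.8434.
AUC ∝ 1/CL, so new value = 367 / 0.8434 = 435 μg·h/mL.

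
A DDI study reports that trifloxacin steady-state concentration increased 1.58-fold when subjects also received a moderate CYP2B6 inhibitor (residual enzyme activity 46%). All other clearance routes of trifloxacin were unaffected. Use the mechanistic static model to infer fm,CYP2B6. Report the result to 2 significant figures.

0.68

Write x for the fraction cleared via CYP2B6. The observed steady-state concentration change means clearance fell to 1/1.58 = 0.6329 of baseline.
Setting x·0.46 + (1 − x) = 0.6329 and solving: x = (0.6329 − 1)/(0.46 − 1) = 0.68.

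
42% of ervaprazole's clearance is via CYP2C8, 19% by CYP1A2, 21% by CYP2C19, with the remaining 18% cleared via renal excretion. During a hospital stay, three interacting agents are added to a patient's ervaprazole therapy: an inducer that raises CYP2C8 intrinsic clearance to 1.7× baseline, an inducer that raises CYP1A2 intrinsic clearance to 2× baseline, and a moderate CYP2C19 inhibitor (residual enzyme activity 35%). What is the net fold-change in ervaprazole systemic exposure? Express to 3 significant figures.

0.742

The CYP2C8 pathway (42% of clearance) rises to 1.7× activity: 0.42 × 1.7 = 0.714.
The CYP1A2 pathway (19% of clearance) is boosted to 2× activity: 0.19 × 2 = 0.38.
The CYP2C19 pathway (21% of clearance) is reduced to 0.35× activity: 0.21 × 0.35 = 0.0735.
Non-CYP routes (18%) are unchanged.
Relative clearance = 0.714 + 0.38 + 0.0735 + 0.18 = 1.3475.
Systemic exposure ∝ 1/CL: fold-change = 1 / 1.3475 = 0.742.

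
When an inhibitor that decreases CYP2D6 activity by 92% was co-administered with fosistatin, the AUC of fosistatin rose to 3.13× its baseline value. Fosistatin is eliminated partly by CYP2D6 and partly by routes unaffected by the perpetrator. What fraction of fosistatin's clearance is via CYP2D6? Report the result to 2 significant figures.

Call the CYP2D6 fraction fm. After the interaction, CL_new/CL_old = fm × 0.08 + (1 − fm).
AUC ratio = 1 / (new CL fraction), so new CL fraction = 1 / 3.13 = 0.3195.
fm × 0.08 + 1 − fm = 0.3195  ⇒  fm × (0.08 − 1) = −0.6805  ⇒  fm = 0.74.

0.74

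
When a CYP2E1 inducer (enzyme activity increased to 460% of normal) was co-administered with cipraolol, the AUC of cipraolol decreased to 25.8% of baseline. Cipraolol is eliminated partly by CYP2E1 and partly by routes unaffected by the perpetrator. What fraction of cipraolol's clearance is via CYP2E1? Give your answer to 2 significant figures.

0.80

Write x for the fraction cleared via CYP2E1. The observed AUC change means clearance rose to 1/0.258 = 3.876 of baseline.
Only the CYP2E1 route changed, so 3.876 = x·4.6 + (1 − x), giving x = 0.80.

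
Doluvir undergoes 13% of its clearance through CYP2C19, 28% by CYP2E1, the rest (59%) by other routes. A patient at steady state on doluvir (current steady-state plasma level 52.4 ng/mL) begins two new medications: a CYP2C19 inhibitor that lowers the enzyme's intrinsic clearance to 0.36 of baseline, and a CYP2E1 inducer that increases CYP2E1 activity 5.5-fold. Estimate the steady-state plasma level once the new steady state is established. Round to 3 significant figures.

24.1 ng/mL

The CYP2C19 pathway (13% of clearance) falls to 0.36× activity: 0.13 × 0.36 = 0.0468.
The CYP2E1 pathway (28% of clearance) is boosted to 5.5× activity: 0.28 × 5.5 = 1.54.
The remaining 59% of clearance is unaffected.
CL_new/CL_old = 0.0468 + 1.54 + 0.59 = 2.1768.
Steady-state plasma level ∝ 1/CL: new value = 52.4 / 2.1768 = 24.1 ng/mL.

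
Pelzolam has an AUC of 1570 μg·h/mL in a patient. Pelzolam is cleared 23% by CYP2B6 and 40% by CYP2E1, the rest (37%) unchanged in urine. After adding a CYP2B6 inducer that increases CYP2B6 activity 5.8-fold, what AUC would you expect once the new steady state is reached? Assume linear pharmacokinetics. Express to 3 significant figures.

The CYP2B6 pathway (23% of clearance) increases to 5.8× activity: 0.23 × 5.8 = 1.334.
CYP2E1 (40%) and the residual 37% are unaffected.
Relative clearance = 1.334 + 0.4 + 0.37 = 2.104.
New AUC = baseline ÷ relative clearance = 1570 / 2.104 = 746 μg·h/mL.

746 μg·h/mL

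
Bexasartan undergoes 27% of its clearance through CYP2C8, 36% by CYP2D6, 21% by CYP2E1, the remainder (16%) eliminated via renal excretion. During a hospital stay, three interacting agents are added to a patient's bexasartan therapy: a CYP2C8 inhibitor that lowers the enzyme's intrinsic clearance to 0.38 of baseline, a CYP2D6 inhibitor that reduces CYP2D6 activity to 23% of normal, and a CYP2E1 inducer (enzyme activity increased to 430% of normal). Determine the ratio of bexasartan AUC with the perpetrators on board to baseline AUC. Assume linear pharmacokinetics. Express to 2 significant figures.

0.80

CYP2C8: 0.27 × 0.38 = 0.1026
CYP2D6: 0.36 × 0.23 = 0.0828
CYP2E1: 0.21 × 4.3 = 0.903
Other: 0.16 (unchanged)
New clearance relative to baseline: 0.1026 + 0.0828 + 0.903 + 0.16 = 1.2484.
AUC ∝ 1/CL: fold-change = 1 / 1.2484 = 0.80.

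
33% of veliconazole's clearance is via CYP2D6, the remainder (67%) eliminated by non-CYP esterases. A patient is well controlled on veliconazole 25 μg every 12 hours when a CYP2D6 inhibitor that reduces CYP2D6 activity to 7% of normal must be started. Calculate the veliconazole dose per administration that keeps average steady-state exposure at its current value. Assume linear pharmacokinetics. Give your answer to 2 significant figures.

CYP2D6: 0.33 × 0.07 = 0.0231
Other: 0.67 (unchanged)
CL_new/CL_old = 0.0231 + 0.67 = 0.6931.
Css,avg = (dose rate)/CL, so holding Css fixed requires dose ∝ CL: 25 × 0.6931 = 17 μg.

17 μg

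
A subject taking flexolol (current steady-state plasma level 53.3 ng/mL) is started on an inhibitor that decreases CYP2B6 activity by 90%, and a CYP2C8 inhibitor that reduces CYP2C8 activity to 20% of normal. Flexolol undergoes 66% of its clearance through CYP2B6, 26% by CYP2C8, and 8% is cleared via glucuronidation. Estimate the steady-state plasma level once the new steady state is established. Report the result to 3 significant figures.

269 ng/mL

The CYP2B6 pathway (66% of clearance) drops to 0.1× activity: 0.66 × 0.1 = 0.066.
The CYP2C8 pathway (26% of clearance) falls to 0.2× activity: 0.26 × 0.2 = 0.052.
Non-CYP routes (8%) are unchanged.
New clearance relative to baseline: 0.066 + 0.052 + 0.08 = 0.198.
New steady-state plasma level = 53.3 / 0.198 = 269 ng/mL (concentration scales inversely with clearance).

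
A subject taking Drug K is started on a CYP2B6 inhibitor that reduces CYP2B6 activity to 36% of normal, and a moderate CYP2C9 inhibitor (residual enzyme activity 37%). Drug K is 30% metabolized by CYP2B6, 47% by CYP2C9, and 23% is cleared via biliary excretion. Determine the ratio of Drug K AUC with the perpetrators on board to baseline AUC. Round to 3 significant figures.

CYP2B6: 0.3 × 0.36 = 0.108
CYP2C9: 0.47 × 0.37 = 0.1739
Other: 0.23 (unchanged)
CL_new/CL_old = 0.108 + 0.1739 + 0.23 = 0.5119.
AUC ∝ 1/CL: fold-change = 1 / 0.5119 = 1.95.

1.95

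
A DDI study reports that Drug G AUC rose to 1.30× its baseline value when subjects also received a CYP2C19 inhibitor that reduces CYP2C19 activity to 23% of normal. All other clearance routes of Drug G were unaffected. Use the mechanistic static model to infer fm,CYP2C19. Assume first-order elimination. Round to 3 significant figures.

Write x for the fraction cleared via CYP2C19. The observed AUC change means clearance fell to 1/1.30 = 0.7692 of baseline.
Only the CYP2C19 route changed, so 0.7692 = x·0.23 + (1 − x), giving x = 0.300.

0.300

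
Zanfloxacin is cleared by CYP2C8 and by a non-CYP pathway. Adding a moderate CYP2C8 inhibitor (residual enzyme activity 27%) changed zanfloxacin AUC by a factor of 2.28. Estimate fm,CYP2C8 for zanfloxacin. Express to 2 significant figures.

Let x = fm,CYP2C8. Because AUC ∝ 1/CL, relative clearance fell to 1/2.28 = 0.4386.
Setting x·0.27 + (1 − x) = 0.4386 and solving: x = (0.4386 − 1)/(0.27 − 1) = 0.77.

0.77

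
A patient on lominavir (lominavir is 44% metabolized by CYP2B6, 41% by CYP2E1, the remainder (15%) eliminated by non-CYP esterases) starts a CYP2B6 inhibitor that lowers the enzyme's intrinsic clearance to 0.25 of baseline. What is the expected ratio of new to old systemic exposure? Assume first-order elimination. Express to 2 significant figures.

1.5

The CYP2B6 pathway (44% of clearance) drops to 0.25× activity: 0.44 × 0.25 = 0.11.
CYP2E1 (41%) and the residual 15% are unaffected.
Relative clearance = 0.11 + 0.41 + 0.15 = 0.67.
Systemic exposure ratio = CL_old/CL_new = 1 / 0.67 = 1.5.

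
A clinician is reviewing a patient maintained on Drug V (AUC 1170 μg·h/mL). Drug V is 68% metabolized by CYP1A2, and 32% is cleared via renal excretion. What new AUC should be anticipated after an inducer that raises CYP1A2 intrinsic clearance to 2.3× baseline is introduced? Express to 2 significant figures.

The CYP1A2 pathway (68% of clearance) is boosted to 2.3× activity: 0.68 × 2.3 = 1.564.
The remaining 32% of clearance is unaffected.
Relative clearance = 1.564 + 0.32 = 1.884.
AUC ∝ 1/CL, so new value = 1170 / 1.884 = 6.2 × 10² μg·h/mL.

6.2 × 10² μg·h/mL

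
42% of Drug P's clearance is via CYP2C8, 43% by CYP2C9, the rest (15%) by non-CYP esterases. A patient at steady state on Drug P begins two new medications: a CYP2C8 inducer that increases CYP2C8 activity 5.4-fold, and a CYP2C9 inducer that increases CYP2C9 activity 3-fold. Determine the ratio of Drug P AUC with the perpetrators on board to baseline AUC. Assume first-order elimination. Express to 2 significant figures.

0.27

The CYP2C8 pathway (42% of clearance) increases to 5.4× activity: 0.42 × 5.4 = 2.268.
The CYP2C9 pathway (43% of clearance) increases to 3× activity: 0.43 × 3 = 1.29.
Non-CYP routes (15%) are unchanged.
New clearance relative to baseline: 2.268 + 1.29 + 0.15 = 3.708.
AUC ∝ 1/CL: fold-change = 1 / 3.708 = 0.27.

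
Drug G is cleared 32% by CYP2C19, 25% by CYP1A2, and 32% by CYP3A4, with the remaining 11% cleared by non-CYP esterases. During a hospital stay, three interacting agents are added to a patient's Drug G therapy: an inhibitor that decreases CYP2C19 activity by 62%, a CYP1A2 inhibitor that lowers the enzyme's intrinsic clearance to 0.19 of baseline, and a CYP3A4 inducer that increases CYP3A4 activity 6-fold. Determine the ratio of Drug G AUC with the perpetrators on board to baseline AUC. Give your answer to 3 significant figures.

0.455

CYP2C19: 0.32 × 0.38 = 0.1216
CYP1A2: 0.25 × 0.19 = 0.0475
CYP3A4: 0.32 × 6 = 1.92
Other: 0.11 (unchanged)
Relative clearance = 0.1216 + 0.0475 + 1.92 + 0.11 = 2.1991.
AUC ∝ 1/CL: fold-change = 1 / 2.1991 = 0.455.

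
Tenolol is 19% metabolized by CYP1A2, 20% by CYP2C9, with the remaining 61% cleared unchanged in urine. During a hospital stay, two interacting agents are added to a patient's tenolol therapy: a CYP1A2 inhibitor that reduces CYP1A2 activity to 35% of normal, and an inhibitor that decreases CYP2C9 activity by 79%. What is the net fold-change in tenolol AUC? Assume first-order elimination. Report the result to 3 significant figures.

1.39

The CYP1A2 pathway (19% of clearance) drops to 0.35× activity: 0.19 × 0.35 = 0.0665.
The CYP2C9 pathway (20% of clearance) falls to 0.21× activity: 0.2 × 0.21 = 0.042.
The remaining 61% of clearance is unaffected.
New clearance relative to baseline: 0.0665 + 0.042 + 0.61 = 0.7185.
Because AUC varies inversely with clearance, the combined effect is 1 / 0.7185 = 1.39.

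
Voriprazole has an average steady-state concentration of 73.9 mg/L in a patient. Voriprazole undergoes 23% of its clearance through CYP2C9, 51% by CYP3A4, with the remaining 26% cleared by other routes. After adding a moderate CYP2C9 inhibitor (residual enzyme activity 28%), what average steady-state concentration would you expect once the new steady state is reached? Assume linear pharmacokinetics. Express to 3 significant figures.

88.6 mg/L

The CYP2C9 pathway (23% of clearance) falls to 0.28× activity: 0.23 × 0.28 = 0.0644.
CYP3A4 (51%) and the residual 26% are unaffected.
CL_new/CL_old = 0.0644 + 0.51 + 0.26 = 0.8344.
New average steady-state concentration = baseline ÷ relative clearance = 73.9 / 0.8344 = 88.6 mg/L.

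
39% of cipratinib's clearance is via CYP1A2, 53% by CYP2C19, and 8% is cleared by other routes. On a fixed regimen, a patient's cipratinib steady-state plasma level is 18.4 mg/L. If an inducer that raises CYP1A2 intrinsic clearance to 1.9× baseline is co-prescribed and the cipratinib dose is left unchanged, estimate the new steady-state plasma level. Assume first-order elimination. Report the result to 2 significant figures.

CYP1A2: 0.39 × 1.9 = 0.741
CYP2C19: 0.53 (unchanged)
Other: 0.08 (unchanged)
CL_new/CL_old = 0.741 + 0.53 + 0.08 = 1.351.
With dosing unchanged, steady-state plasma level scales as 1/CL: 18.4 / 1.351 = 14 mg/L.

14 mg/L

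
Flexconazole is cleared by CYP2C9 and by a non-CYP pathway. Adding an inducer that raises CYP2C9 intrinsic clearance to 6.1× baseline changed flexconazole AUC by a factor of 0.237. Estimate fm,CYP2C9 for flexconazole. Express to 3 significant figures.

Let x = fm,CYP2C9. Because AUC ∝ 1/CL, relative clearance rose to 1/0.237 = 4.219.
Setting x·6.1 + (1 − x) = 4.219 and solving: x = (4.219 − 1)/(6.1 − 1) = 0.631.

0.631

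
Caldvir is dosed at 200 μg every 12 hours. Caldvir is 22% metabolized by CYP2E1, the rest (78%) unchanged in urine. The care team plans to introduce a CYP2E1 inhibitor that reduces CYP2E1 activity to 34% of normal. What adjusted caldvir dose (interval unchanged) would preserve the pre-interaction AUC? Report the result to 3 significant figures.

The CYP2E1 pathway (22% of clearance) falls to 0.34× activity: 0.22 × 0.34 = 0.0748.
The remaining 78% of clearance is unaffected.
CL_new/CL_old = 0.0748 + 0.78 = 0.8548.
To maintain the same steady-state level, dose must scale with clearance: new dose = 200 × 0.8548 = 171 μg.

171 μg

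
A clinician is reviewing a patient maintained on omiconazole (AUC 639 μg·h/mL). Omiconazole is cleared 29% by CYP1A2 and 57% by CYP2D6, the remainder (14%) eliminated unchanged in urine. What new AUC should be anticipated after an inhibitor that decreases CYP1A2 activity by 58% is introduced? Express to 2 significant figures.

The CYP1A2 pathway (29% of clearance) is reduced to 0.42× activity: 0.29 × 0.42 = 0.1218.
CYP2D6 (57%) and the residual 14% are unaffected.
New clearance relative to baseline: 0.1218 + 0.57 + 0.14 = 0.8318.
AUC ∝ 1/CL, so new value = 639 / 0.8318 = 7.7 × 10² μg·h/mL.

7.7 × 10² μg·h/mL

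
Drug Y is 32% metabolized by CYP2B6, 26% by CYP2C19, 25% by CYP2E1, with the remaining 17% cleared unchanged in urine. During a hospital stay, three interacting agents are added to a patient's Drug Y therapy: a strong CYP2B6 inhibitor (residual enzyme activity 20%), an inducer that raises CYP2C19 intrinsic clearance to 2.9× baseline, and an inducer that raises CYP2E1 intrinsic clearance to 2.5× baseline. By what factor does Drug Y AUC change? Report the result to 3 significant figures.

0.620

The CYP2B6 pathway (32% of clearance) falls to 0.2× activity: 0.32 × 0.2 = 0.064.
The CYP2C19 pathway (26% of clearance) rises to 2.9× activity: 0.26 × 2.9 = 0.754.
The CYP2E1 pathway (25% of clearance) increases to 2.5× activity: 0.25 × 2.5 = 0.625.
Non-CYP routes (17%) are unchanged.
CL_new/CL_old = 0.064 + 0.754 + 0.625 + 0.17 = 1.613.
AUC ∝ 1/CL: fold-change = 1 / 1.613 = 0.620.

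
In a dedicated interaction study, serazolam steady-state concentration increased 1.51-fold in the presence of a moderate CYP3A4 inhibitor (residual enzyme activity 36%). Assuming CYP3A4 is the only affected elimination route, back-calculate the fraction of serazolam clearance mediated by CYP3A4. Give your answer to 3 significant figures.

0.528

Let x = fm,CYP3A4. Because steady-state concentration ∝ 1/CL, relative clearance fell to 1/1.51 = 0.6623.
Setting x·0.36 + (1 − x) = 0.6623 and solving: x = (0.6623 − 1)/(0.36 − 1) = 0.528.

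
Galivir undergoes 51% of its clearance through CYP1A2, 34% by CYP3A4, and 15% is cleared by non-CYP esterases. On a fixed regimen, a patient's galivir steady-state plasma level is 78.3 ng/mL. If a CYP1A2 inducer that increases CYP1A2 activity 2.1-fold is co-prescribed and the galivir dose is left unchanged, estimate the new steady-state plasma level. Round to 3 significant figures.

50.2 ng/mL

The CYP1A2 pathway (51% of clearance) is boosted to 2.1× activity: 0.51 × 2.1 = 1.071.
CYP3A4 (34%) and the residual 15% are unaffected.
Relative clearance = 1.071 + 0.34 + 0.15 = 1.561.
New steady-state plasma level = baseline ÷ relative clearance = 78.3 / 1.561 = 50.2 ng/mL.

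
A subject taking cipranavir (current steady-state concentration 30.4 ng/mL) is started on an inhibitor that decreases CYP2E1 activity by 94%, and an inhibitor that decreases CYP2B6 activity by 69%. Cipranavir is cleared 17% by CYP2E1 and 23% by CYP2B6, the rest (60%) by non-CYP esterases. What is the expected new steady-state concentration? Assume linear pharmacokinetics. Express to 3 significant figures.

44.6 ng/mL

The CYP2E1 pathway (17% of clearance) is reduced to 0.06× activity: 0.17 × 0.06 = 0.0102.
The CYP2B6 pathway (23% of clearance) drops to 0.31× activity: 0.23 × 0.31 = 0.0713.
The remaining 60% of clearance is unaffected.
CL_new/CL_old = 0.0102 + 0.0713 + 0.6 = 0.6815.
Steady-state concentration ∝ 1/CL: new value = 30.4 / 0.6815 = 44.6 ng/mL.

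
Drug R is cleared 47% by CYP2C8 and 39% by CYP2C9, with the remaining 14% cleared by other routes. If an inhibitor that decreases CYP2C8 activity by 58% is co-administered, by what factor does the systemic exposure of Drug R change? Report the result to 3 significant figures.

1.37

CYP2C8: 0.47 × 0.42 = 0.1974
CYP2C9: 0.39 (unchanged)
Other: 0.14 (unchanged)
Relative clearance = 0.1974 + 0.39 + 0.14 = 0.7274.
Since systemic exposure ∝ 1/CL, the ratio is 1 / 0.7274 = 1.37.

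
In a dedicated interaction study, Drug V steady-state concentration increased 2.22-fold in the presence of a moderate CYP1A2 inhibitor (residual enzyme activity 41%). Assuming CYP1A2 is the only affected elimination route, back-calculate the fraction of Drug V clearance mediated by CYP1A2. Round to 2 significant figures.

0.93

CL'/CL = 1 / 2.22 = 0.4505
0.41·fm + (1 − fm) = 0.4505
fm = (0.4505 − 1) / (0.41 − 1) = 0.93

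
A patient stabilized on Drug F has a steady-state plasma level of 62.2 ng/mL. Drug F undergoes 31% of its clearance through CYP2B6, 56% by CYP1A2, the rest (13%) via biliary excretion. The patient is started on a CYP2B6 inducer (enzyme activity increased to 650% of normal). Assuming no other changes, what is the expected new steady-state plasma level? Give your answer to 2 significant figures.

The CYP2B6 pathway (31% of clearance) rises to 6.5× activity: 0.31 × 6.5 = 2.015.
CYP1A2 (56%) and the residual 13% are unaffected.
Relative clearance = 2.015 + 0.56 + 0.13 = 2.705.
With dosing unchanged, steady-state plasma level scales as 1/CL: 62.2 / 2.705 = 23 ng/mL.

23 ng/mL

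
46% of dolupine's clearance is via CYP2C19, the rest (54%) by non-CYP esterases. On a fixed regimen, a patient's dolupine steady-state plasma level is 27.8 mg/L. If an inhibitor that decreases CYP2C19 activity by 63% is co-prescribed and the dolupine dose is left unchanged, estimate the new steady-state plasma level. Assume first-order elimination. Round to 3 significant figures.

39.1 mg/L

The CYP2C19 pathway (46% of clearance) falls to 0.37× activity: 0.46 × 0.37 = 0.1702.
The remaining 54% of clearance is unaffected.
New clearance relative to baseline: 0.1702 + 0.54 = 0.7102.
Steady-state plasma level ∝ 1/CL, so new value = 27.8 / 0.7102 = 39.1 mg/L.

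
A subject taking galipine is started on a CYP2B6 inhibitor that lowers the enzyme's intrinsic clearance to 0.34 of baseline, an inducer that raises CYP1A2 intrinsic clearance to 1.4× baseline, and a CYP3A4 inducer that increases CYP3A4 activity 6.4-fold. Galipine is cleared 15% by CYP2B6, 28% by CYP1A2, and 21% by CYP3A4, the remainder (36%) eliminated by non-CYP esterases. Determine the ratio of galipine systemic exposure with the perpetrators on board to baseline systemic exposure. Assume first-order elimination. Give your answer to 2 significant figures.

0.47

CYP2B6: 0.15 × 0.34 = 0.051
CYP1A2: 0.28 × 1.4 = 0.392
CYP3A4: 0.21 × 6.4 = 1.344
Other: 0.36 (unchanged)
Relative clearance = 0.051 + 0.392 + 1.344 + 0.36 = 2.147.
Systemic exposure ∝ 1/CL: fold-change = 1 / 2.147 = 0.47.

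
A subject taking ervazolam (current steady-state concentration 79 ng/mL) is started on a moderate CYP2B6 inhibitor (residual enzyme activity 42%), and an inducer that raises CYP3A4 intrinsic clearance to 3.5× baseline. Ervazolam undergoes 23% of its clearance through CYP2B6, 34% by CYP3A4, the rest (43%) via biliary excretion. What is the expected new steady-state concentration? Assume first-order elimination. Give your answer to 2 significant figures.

46 ng/mL

The CYP2B6 pathway (23% of clearance) falls to 0.42× activity: 0.23 × 0.42 = 0.0966.
The CYP3A4 pathway (34% of clearance) increases to 3.5× activity: 0.34 × 3.5 = 1.19.
The remaining 43% of clearance is unaffected.
Relative clearance = 0.0966 + 1.19 + 0.43 = 1.7166.
Steady-state concentration ∝ 1/CL: new value = 79 / 1.7166 = 46 ng/mL.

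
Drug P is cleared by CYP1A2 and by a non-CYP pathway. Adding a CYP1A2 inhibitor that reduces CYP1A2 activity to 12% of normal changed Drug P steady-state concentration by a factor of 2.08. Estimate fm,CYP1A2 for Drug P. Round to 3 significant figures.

CL'/CL = 1 / 2.08 = 0.4808
0.12·fm + (1 − fm) = 0.4808
fm = (0.4808 − 1) / (0.12 − 1) = 0.590

0.590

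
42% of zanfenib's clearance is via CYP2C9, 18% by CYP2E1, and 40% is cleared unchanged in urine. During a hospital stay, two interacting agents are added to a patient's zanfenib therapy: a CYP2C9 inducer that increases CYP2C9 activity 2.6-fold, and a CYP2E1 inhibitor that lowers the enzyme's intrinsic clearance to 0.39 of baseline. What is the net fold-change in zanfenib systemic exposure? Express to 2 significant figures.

0.64

The CYP2C9 pathway (42% of clearance) is boosted to 2.6× activity: 0.42 × 2.6 = 1.092.
The CYP2E1 pathway (18% of clearance) is reduced to 0.39× activity: 0.18 × 0.39 = 0.0702.
The remaining 40% of clearance is unaffected.
CL_new/CL_old = 1.092 + 0.0702 + 0.4 = 1.5622.
Systemic exposure ∝ 1/CL: fold-change = 1 / 1.5622 = 0.64.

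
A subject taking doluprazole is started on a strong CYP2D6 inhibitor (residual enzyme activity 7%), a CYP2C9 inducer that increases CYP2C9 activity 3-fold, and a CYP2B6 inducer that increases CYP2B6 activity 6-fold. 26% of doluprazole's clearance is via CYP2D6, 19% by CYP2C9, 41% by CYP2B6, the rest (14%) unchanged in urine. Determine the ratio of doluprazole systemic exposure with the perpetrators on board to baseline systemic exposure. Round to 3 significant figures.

CYP2D6: 0.26 × 0.07 = 0.0182
CYP2C9: 0.19 × 3 = 0.57
CYP2B6: 0.41 × 6 = 2.46
Other: 0.14 (unchanged)
New clearance relative to baseline: 0.0182 + 0.57 + 2.46 + 0.14 = 3.1882.
Net systemic exposure ratio = 1 / 3.1882 = 0.314.

0.314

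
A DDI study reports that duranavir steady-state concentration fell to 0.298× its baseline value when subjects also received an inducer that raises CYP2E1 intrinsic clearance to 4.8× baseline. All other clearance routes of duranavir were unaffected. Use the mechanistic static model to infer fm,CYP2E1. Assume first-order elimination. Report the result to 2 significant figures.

Let x = fm,CYP2E1. Because steady-state concentration ∝ 1/CL, relative clearance rose to 1/0.298 = 3.356.
Only the CYP2E1 route changed, so 3.356 = x·4.8 + (1 − x), giving x = 0.62.

0.62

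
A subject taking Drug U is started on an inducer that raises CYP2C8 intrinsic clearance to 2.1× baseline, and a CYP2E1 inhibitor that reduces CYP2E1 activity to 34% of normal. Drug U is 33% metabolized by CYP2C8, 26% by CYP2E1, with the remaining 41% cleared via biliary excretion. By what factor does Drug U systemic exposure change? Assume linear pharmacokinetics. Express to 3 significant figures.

0.839

CYP2C8: 0.33 × 2.1 = 0.693
CYP2E1: 0.26 × 0.34 = 0.0884
Other: 0.41 (unchanged)
CL_new/CL_old = 0.693 + 0.0884 + 0.41 = 1.1914.
Systemic exposure ∝ 1/CL: fold-change = 1 / 1.1914 = 0.839.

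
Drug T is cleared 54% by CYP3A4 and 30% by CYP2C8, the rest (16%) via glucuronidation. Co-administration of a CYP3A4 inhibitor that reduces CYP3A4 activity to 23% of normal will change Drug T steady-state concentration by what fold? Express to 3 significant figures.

CYP3A4: 0.54 × 0.23 = 0.1242
CYP2C8: 0.3 (unchanged)
Other: 0.16 (unchanged)
New clearance relative to baseline: 0.1242 + 0.3 + 0.16 = 0.5842.
Steady-state concentration ratio = CL_old/CL_new = 1 / 0.5842 = 1.71.

1.71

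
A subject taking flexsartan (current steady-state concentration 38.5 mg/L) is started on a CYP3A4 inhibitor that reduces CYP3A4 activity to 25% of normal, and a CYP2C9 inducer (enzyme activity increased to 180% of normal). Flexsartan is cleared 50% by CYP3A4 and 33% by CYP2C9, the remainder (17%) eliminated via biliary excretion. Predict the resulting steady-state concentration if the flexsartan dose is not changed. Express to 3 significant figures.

The CYP3A4 pathway (50% of clearance) falls to 0.25× activity: 0.5 × 0.25 = 0.125.
The CYP2C9 pathway (33% of clearance) is boosted to 1.8× activity: 0.33 × 1.8 = 0.594.
The remaining 17% of clearance is unaffected.
New clearance relative to baseline: 0.125 + 0.594 + 0.17 = 0.889.
Dividing the baseline by the relative clearance: 38.5 / 0.889 = 43.3 mg/L.

43.3 mg/L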